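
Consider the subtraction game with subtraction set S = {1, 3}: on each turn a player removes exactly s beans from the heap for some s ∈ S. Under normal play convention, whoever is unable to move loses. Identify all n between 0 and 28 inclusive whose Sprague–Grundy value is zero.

0, 2, 4, 6, 8, 10, 12, 14, 16, 18, 20, 22, 24, 26, 28

n :  0  1  2  3  4  5  6  7  8  9 10 11 12 13 14 15 16 17 18 19 20 21 22 23 24 25 26 27 28
G :  0  1  0  1  0  1  0  1  0  1  0  1  0  1  0  1  0  1  0  1  0  1  0  1  0  1  0  1  0
P-positions are exactly the n with G(n) = 0.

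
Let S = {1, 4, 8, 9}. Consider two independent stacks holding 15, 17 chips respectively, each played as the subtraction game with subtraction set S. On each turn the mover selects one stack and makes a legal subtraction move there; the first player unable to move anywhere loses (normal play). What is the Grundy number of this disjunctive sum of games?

3

All stacks use S = {1, 4, 8, 9}:
G(0) = 0
G(1) = mex{0} = 1
G(2) = mex{1} = 0
G(3) = mex{0} = 1
G(4) = mex{1,0} = 2
G(5) = mex{2,1} = 0
G(6) = mex{0,0} = 1
G(7) = mex{1,1} = 0
G(8) = mex{0,2,0} = 1
G(9) = mex{1,0,1,0} = 2
G(10) = mex{2,1,0,1} = 3
G(11) = mex{3,0,1,0} = 2
G(12) = mex{2,1,2,1} = 0
G(13) = mex{0,2,0,2} = 1
G(14) = mex{1,3,1,0} = 2
G(15) = mex{2,2,0,1} = 3
G(16) = mex{3,0,1,0} = 2
G(17) = mex{2,1,2,1} = 0
Stack A: G(15) = 3.
Stack B: G(17) = 0.
Combined Grundy value = 3 ⊕ 0 = 3.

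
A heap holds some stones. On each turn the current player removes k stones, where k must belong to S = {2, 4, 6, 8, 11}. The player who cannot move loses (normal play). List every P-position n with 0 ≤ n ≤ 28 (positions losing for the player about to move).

0, 1, 10, 13, 20, 23

G(0) = 0
G(1) = mex{} = 0
G(2) = mex{0} = 1
G(3) = mex{0} = 1
G(4) = mex{1,0} = 2
G(5) = mex{1,0} = 2
G(6) = mex{2,1,0} = 3
G(7) = mex{2,1,0} = 3
G(8) = mex{3,2,1,0} = 4
G(9) = mex{3,2,1,0} = 4
G(10) = mex{4,3,2,1} = 0
G(11) = mex{4,3,2,1,0} = 5
G(12) = mex{0,4,3,2,0} = 1
G(13) = mex{5,4,3,2,1} = 0
G(14) = mex{1,0,4,3,1} = 2
G(15) = mex{0,5,4,3,2} = 1
G(16) = mex{2,1,0,4,2} = 3
G(17) = mex{1,0,5,4,3} = 2
G(18) = mex{3,2,1,0,3} = 4
G(19) = mex{2,1,0,5,4} = 3
G(20) = mex{4,3,2,1,4} = 0
G(21) = mex{3,2,1,0,0} = 4
G(22) = mex{0,4,3,2,5} = 1
G(23) = mex{4,3,2,1,1} = 0
G(24) = mex{1,0,4,3,0} = 2
G(25) = mex{0,4,3,2,2} = 1
G(26) = mex{2,1,0,4,1} = 3
G(27) = mex{1,0,4,3,3} = 2
G(28) = mex{3,2,1,0,2} = 4
P-positions are exactly the n with G(n) = 0.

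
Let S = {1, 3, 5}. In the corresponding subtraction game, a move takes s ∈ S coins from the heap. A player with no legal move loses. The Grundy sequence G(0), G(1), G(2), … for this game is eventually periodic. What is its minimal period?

n :  0  1  2  3  4  5  6  7  8  9 10 11 12 13 14
G :  0  1  0  1  0  1  0  1  0  1  0  1  0  1  0
G(n+2) = G(n) holds for n = 0,…,4 (a full window of length max(S) = 5), so the sequence is purely periodic with period 2.

2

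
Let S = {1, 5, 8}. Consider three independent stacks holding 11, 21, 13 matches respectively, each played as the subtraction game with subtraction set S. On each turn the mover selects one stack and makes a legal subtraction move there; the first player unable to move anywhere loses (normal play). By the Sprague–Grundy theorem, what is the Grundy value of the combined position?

1

All stacks use S = {1, 5, 8}:
G(0) = 0
G(1) = mex{0} = 1
G(2) = mex{1} = 0
G(3) = mex{0} = 1
G(4) = mex{1} = 0
G(5) = mex{0,0} = 1
G(6) = mex{1,1} = 0
G(7) = mex{0,0} = 1
G(8) = mex{1,1,0} = 2
G(9) = mex{2,0,1} = 3
G(10) = mex{3,1,0} = 2
G(11) = mex{2,0,1} = 3
G(12) = mex{3,1,0} = 2
G(13) = mex{2,2,1} = 0
G(14) = mex{0,3,0} = 1
G(15) = mex{1,2,1} = 0
G(16) = mex{0,3,2} = 1
G(17) = mex{1,2,3} = 0
G(18) = mex{0,0,2} = 1
G(19) = mex{1,1,3} = 0
G(20) = mex{0,0,2} = 1
G(21) = mex{1,1,0} = 2
Stack A: G(11) = 3.
Stack B: G(21) = 2.
Stack C: G(13) = 0.
Combined Grundy value = 3 ⊕ 2 ⊕ 0 = 1.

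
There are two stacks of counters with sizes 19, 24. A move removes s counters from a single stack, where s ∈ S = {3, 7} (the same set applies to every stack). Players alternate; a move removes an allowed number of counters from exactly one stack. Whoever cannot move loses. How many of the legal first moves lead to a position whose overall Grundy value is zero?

All stacks use S = {3, 7}:
n :  0  1  2  3  4  5  6  7  8  9 10 11 12 13 14 15 16 17 18 19 20 21 22 23 24
G :  0  0  0  1  1  1  0  2  2  1  0  0  0  1  1  1  0  2  2  1  0  0  0  1  1
Stack A: G(19) = 1.
Stack B: G(24) = 1.
Combined Grundy value = 1 ⊕ 1 = 0.
A winning move leaves total XOR = 0, i.e. changes one component's Grundy value g to g ⊕ X where X is the current total.
Stack A: target g' = 1⊕0 = 1, but every legal move changes the Grundy value (mex property), so 0 moves.
Stack B: target g' = 1⊕0 = 1, but every legal move changes the Grundy value (mex property), so 0 moves.

0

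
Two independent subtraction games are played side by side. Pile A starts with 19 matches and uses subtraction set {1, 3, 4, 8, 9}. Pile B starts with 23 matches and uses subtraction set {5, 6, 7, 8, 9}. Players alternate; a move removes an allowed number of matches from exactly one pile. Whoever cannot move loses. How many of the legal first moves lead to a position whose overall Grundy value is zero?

Pile A, S = {1, 3, 4, 8, 9}:
n :  0  1  2  3  4  5  6  7  8  9 10 11 12 13 14 15 16 17 18 19
G :  0  1  0  1  2  3  2  0  1  4  3  2  0  1  0  1  2  3  2  0
G_A(19) = 0.
Pile B, S = {5, 6, 7, 8, 9}:
n :  0  1  2  3  4  5  6  7  8  9 10 11 12 13 14 15 16 17 18 19 20 21 22 23
G :  0  0  0  0  0  1  1  1  1  1  2  2  2  2  0  0  0  0  0  1  1  1  1  1
G_B(23) = 1.
Combined Grundy value = 0 ⊕ 1 = 1.
A winning move leaves total XOR = 0, i.e. changes one component's Grundy value g to g ⊕ X where X is the current total.
Pile A: need g' = 0⊕1 = 1. Options: 19−1→G=2, 19−3→G=2, 19−4→G=1, 19−8→G=2, 19−9→G=3. Hits: 1.
Pile B: need g' = 1⊕1 = 0. Options: 23−5→G=0, 23−6→G=0, 23−7→G=0, 23−8→G=0, 23−9→G=0. Hits: 5.

6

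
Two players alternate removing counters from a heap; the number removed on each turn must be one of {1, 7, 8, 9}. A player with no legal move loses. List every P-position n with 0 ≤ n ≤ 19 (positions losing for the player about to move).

0, 2, 4, 6, 16, 18

G(0) = 0
G(1) = mex{0} = 1
G(2) = mex{1} = 0
G(3) = mex{0} = 1
G(4) = mex{1} = 0
G(5) = mex{0} = 1
G(6) = mex{1} = 0
G(7) = mex{0,0} = 1
G(8) = mex{1,1,0} = 2
G(9) = mex{2,0,1,0} = 3
G(10) = mex{3,1,0,1} = 2
G(11) = mex{2,0,1,0} = 3
G(12) = mex{3,1,0,1} = 2
G(13) = mex{2,0,1,0} = 3
G(14) = mex{3,1,0,1} = 2
G(15) = mex{2,2,1,0} = 3
G(16) = mex{3,3,2,1} = 0
G(17) = mex{0,2,3,2} = 1
G(18) = mex{1,3,2,3} = 0
G(19) = mex{0,2,3,2} = 1
P-positions are exactly the n with G(n) = 0.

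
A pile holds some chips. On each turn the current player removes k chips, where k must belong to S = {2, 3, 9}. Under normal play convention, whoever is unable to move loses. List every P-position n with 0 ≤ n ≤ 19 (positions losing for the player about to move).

0, 1, 5, 6, 11, 12, 16, 17

G(0) = 0
G(1) = mex{} = 0
G(2) = mex{0} = 1
G(3) = mex{0,0} = 1
G(4) = mex{1,0} = 2
G(5) = mex{1,1} = 0
G(6) = mex{2,1} = 0
G(7) = mex{0,2} = 1
G(8) = mex{0,0} = 1
G(9) = mex{1,0,0} = 2
G(10) = mex{1,1,0} = 2
G(11) = mex{2,1,1} = 0
G(12) = mex{2,2,1} = 0
G(13) = mex{0,2,2} = 1
G(14) = mex{0,0,0} = 1
G(15) = mex{1,0,0} = 2
G(16) = mex{1,1,1} = 0
G(17) = mex{2,1,1} = 0
G(18) = mex{0,2,2} = 1
G(19) = mex{0,0,2} = 1
P-positions are exactly the n with G(n) = 0.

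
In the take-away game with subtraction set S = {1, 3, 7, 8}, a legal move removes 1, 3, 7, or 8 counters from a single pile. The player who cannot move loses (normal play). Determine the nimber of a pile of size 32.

0

G(0) = 0
G(1) = mex{0} = 1
G(2) = mex{1} = 0
G(3) = mex{0,0} = 1
G(4) = mex{1,1} = 0
G(5) = mex{0,0} = 1
G(6) = mex{1,1} = 0
G(7) = mex{0,0,0} = 1
G(8) = mex{1,1,1,0} = 2
G(9) = mex{2,0,0,1} = 3
G(10) = mex{3,1,1,0} = 2
G(11) = mex{2,2,0,1} = 3
G(12) = mex{3,3,1,0} = 2
G(13) = mex{2,2,0,1} = 3
G(14) = mex{3,3,1,0} = 2
G(15) = mex{2,2,2,1} = 0
G(16) = mex{0,3,3,2} = 1
G(17) = mex{1,2,2,3} = 0
G(18) = mex{0,0,3,2} = 1
G(19) = mex{1,1,2,3} = 0
G(20) = mex{0,0,3,2} = 1
G(21) = mex{1,1,2,3} = 0
G(22) = mex{0,0,0,2} = 1
G(23) = mex{1,1,1,0} = 2
G(24) = mex{2,0,0,1} = 3
G(25) = mex{3,1,1,0} = 2
G(26) = mex{2,2,0,1} = 3
G(27) = mex{3,3,1,0} = 2
G(28) = mex{2,2,0,1} = 3
G(29) = mex{3,3,1,0} = 2
G(30) = mex{2,2,2,1} = 0
G(31) = mex{0,3,3,2} = 1
G(32) = mex{1,2,2,3} = 0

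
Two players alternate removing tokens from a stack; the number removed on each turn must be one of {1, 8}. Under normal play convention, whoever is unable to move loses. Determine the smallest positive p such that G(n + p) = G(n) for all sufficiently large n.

9

G(0) = 0
G(1) = mex{0} = 1
G(2) = mex{1} = 0
G(3) = mex{0} = 1
G(4) = mex{1} = 0
G(5) = mex{0} = 1
G(6) = mex{1} = 0
G(7) = mex{0} = 1
G(8) = mex{1,0} = 2
G(9) = mex{2,1} = 0
G(10) = mex{0,0} = 1
G(11) = mex{1,1} = 0
G(12) = mex{0,0} = 1
G(13) = mex{1,1} = 0
G(14) = mex{0,0} = 1
G(15) = mex{1,1} = 0
G(16) = mex{0,2} = 1
G(17) = mex{1,0} = 2
G(18) = mex{2,1} = 0
G(19) = mex{0,0} = 1
G(n+9) = G(n) holds for n = 0,…,7 (a full window of length max(S) = 8), so the sequence is purely periodic with period 9.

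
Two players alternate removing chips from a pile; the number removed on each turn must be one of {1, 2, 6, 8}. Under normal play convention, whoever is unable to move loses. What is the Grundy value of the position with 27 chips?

G(0) = 0
G(1) = mex{0} = 1
G(2) = mex{1,0} = 2
G(3) = mex{2,1} = 0
G(4) = mex{0,2} = 1
G(5) = mex{1,0} = 2
G(6) = mex{2,1,0} = 3
G(7) = mex{3,2,1} = 0
G(8) = mex{0,3,2,0} = 1
G(9) = mex{1,0,0,1} = 2
G(10) = mex{2,1,1,2} = 0
G(11) = mex{0,2,2,0} = 1
G(12) = mex{1,0,3,1} = 2
G(13) = mex{2,1,0,2} = 3
G(14) = mex{3,2,1,3} = 0
G(15) = mex{0,3,2,0} = 1
G(16) = mex{1,0,0,1} = 2
G(17) = mex{2,1,1,2} = 0
G(18) = mex{0,2,2,0} = 1
G(19) = mex{1,0,3,1} = 2
G(20) = mex{2,1,0,2} = 3
G(21) = mex{3,2,1,3} = 0
G(22) = mex{0,3,2,0} = 1
G(23) = mex{1,0,0,1} = 2
G(24) = mex{2,1,1,2} = 0
G(25) = mex{0,2,2,0} = 1
G(26) = mex{1,0,3,1} = 2
G(27) = mex{2,1,0,2} = 3

3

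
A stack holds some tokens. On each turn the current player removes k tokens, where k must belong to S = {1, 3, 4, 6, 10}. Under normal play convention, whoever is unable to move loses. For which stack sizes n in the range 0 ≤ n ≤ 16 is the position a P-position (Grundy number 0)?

0, 2, 7, 9, 14, 16

n :  0  1  2  3  4  5  6  7  8  9 10 11 12 13 14 15 16
G :  0  1  0  1  2  3  2  0  1  0  1  2  3  2  0  1  0
P-positions are exactly the n with G(n) = 0.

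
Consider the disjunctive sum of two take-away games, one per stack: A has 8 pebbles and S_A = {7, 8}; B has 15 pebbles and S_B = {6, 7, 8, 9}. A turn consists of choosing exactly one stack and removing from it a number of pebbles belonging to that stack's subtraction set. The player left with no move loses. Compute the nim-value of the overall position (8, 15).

Stack A, S = {7, 8}:
n : 0 1 2 3 4 5 6 7 8
G : 0 0 0 0 0 0 0 1 1
G_A(8) = 1.
Stack B, S = {6, 7, 8, 9}:
n :  0  1  2  3  4  5  6  7  8  9 10 11 12 13 14 15
G :  0  0  0  0  0  0  1  1  1  1  1  1  2  2  2  0
G_B(15) = 0.
Combined Grundy value = 1 ⊕ 0 = 1.

1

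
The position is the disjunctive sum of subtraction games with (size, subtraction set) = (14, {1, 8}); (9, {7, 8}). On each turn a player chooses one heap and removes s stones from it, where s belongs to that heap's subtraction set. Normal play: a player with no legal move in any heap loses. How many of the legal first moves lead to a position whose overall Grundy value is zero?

Heap A, S = {1, 8}:
n :  0  1  2  3  4  5  6  7  8  9 10 11 12 13 14
G :  0  1  0  1  0  1  0  1  2  0  1  0  1  0  1
G_A(14) = 1.
Heap B, S = {7, 8}:
n : 0 1 2 3 4 5 6 7 8 9
G : 0 0 0 0 0 0 0 1 1 1
G_B(9) = 1.
Combined Grundy value = 1 ⊕ 1 = 0.
A winning move leaves total XOR = 0, i.e. changes one component's Grundy value g to g ⊕ X where X is the current total.
Heap A: target g' = 1⊕0 = 1, but every legal move changes the Grundy value (mex property), so 0 moves.
Heap B: target g' = 1⊕0 = 1, but every legal move changes the Grundy value (mex property), so 0 moves.

0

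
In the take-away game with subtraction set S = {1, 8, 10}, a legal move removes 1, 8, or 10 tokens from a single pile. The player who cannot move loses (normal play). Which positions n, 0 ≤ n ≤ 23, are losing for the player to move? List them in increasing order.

G(0) = 0
G(1) = mex{0} = 1
G(2) = mex{1} = 0
G(3) = mex{0} = 1
G(4) = mex{1} = 0
G(5) = mex{0} = 1
G(6) = mex{1} = 0
G(7) = mex{0} = 1
G(8) = mex{1,0} = 2
G(9) = mex{2,1} = 0
G(10) = mex{0,0,0} = 1
G(11) = mex{1,1,1} = 0
G(12) = mex{0,0,0} = 1
G(13) = mex{1,1,1} = 0
G(14) = mex{0,0,0} = 1
G(15) = mex{1,1,1} = 0
G(16) = mex{0,2,0} = 1
G(17) = mex{1,0,1} = 2
G(18) = mex{2,1,2} = 0
G(19) = mex{0,0,0} = 1
G(20) = mex{1,1,1} = 0
G(21) = mex{0,0,0} = 1
G(22) = mex{1,1,1} = 0
G(23) = mex{0,0,0} = 1
P-positions are exactly the n with G(n) = 0.

0, 2, 4, 6, 9, 11, 13, 15, 18, 20, 22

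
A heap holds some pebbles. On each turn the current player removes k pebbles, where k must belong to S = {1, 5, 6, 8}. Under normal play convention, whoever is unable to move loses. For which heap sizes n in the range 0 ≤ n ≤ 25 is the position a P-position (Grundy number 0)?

n :  0  1  2  3  4  5  6  7  8  9 10 11 12 13 14 15 16 17 18 19 20 21 22 23 24 25
G :  0  1  0  1  0  1  2  3  2  3  2  0  1  0  1  0  1  2  3  2  3  2  0  1  0  1
P-positions are exactly the n with G(n) = 0.

0, 2, 4, 11, 13, 15, 22, 24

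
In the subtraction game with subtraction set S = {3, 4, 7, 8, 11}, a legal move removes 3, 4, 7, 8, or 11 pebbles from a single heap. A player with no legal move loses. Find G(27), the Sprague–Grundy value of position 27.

4

G(0) = 0
G(1) = mex{} = 0
G(2) = mex{} = 0
G(3) = mex{0} = 1
G(4) = mex{0,0} = 1
G(5) = mex{0,0} = 1
G(6) = mex{1,0} = 2
G(7) = mex{1,1,0} = 2
G(8) = mex{1,1,0,0} = 2
G(9) = mex{2,1,0,0} = 3
G(10) = mex{2,2,1,0} = 3
G(11) = mex{2,2,1,1,0} = 3
G(12) = mex{3,2,1,1,0} = 4
G(13) = mex{3,3,2,1,0} = 4
G(14) = mex{3,3,2,2,1} = 0
G(15) = mex{4,3,2,2,1} = 0
G(16) = mex{4,4,3,2,1} = 0
G(17) = mex{0,4,3,3,2} = 1
G(18) = mex{0,0,3,3,2} = 1
G(19) = mex{0,0,4,3,2} = 1
G(20) = mex{1,0,4,4,3} = 2
G(21) = mex{1,1,0,4,3} = 2
G(22) = mex{1,1,0,0,3} = 2
G(23) = mex{2,1,0,0,4} = 3
G(24) = mex{2,2,1,0,4} = 3
G(25) = mex{2,2,1,1,0} = 3
G(26) = mex{3,2,1,1,0} = 4
G(27) = mex{3,3,2,1,0} = 4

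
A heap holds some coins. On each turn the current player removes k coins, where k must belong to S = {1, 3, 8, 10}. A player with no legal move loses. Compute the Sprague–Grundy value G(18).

G(0) = 0
G(1) = mex{0} = 1
G(2) = mex{1} = 0
G(3) = mex{0,0} = 1
G(4) = mex{1,1} = 0
G(5) = mex{0,0} = 1
G(6) = mex{1,1} = 0
G(7) = mex{0,0} = 1
G(8) = mex{1,1,0} = 2
G(9) = mex{2,0,1} = 3
G(10) = mex{3,1,0,0} = 2
G(11) = mex{2,2,1,1} = 0
G(12) = mex{0,3,0,0} = 1
G(13) = mex{1,2,1,1} = 0
G(14) = mex{0,0,0,0} = 1
G(15) = mex{1,1,1,1} = 0
G(16) = mex{0,0,2,0} = 1
G(17) = mex{1,1,3,1} = 0
G(18) = mex{0,0,2,2} = 1

1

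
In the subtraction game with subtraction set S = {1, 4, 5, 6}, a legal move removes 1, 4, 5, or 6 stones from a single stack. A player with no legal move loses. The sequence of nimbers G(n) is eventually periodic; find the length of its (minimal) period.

G(0) = 0
G(1) = mex{0} = 1
G(2) = mex{1} = 0
G(3) = mex{0} = 1
G(4) = mex{1,0} = 2
G(5) = mex{2,1,0} = 3
G(6) = mex{3,0,1,0} = 2
G(7) = mex{2,1,0,1} = 3
G(8) = mex{3,2,1,0} = 4
G(9) = mex{4,3,2,1} = 0
G(10) = mex{0,2,3,2} = 1
G(11) = mex{1,3,2,3} = 0
G(12) = mex{0,4,3,2} = 1
G(13) = mex{1,0,4,3} = 2
G(14) = mex{2,1,0,4} = 3
G(15) = mex{3,0,1,0} = 2
G(16) = mex{2,1,0,1} = 3
G(17) = mex{3,2,1,0} = 4
G(18) = mex{4,3,2,1} = 0
G(19) = mex{0,2,3,2} = 1
G(n+9) = G(n) holds for n = 0,…,5 (a full window of length max(S) = 6), so the sequence is purely periodic with period 9.

9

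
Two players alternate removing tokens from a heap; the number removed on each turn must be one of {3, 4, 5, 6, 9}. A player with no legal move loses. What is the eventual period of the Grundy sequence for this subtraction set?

12

G(0) = 0
G(1) = mex{} = 0
G(2) = mex{} = 0
G(3) = mex{0} = 1
G(4) = mex{0,0} = 1
G(5) = mex{0,0,0} = 1
G(6) = mex{1,0,0,0} = 2
G(7) = mex{1,1,0,0} = 2
G(8) = mex{1,1,1,0} = 2
G(9) = mex{2,1,1,1,0} = 3
G(10) = mex{2,2,1,1,0} = 3
G(11) = mex{2,2,2,1,0} = 3
G(12) = mex{3,2,2,2,1} = 0
G(13) = mex{3,3,2,2,1} = 0
G(14) = mex{3,3,3,2,1} = 0
G(15) = mex{0,3,3,3,2} = 1
G(16) = mex{0,0,3,3,2} = 1
G(17) = mex{0,0,0,3,2} = 1
G(18) = mex{1,0,0,0,3} = 2
G(19) = mex{1,1,0,0,3} = 2
G(20) = mex{1,1,1,0,3} = 2
G(21) = mex{2,1,1,1,0} = 3
G(22) = mex{2,2,1,1,0} = 3
G(23) = mex{2,2,2,1,0} = 3
G(24) = mex{3,2,2,2,1} = 0
G(25) = mex{3,3,2,2,1} = 0
G(n+12) = G(n) holds for n = 0,…,8 (a full window of length max(S) = 9), so the sequence is purely periodic with period 12.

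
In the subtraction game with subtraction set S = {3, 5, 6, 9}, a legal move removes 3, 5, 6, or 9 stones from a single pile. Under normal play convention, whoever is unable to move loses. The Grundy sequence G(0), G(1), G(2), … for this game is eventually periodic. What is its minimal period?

12

G(0) = 0
G(1) = mex{} = 0
G(2) = mex{} = 0
G(3) = mex{0} = 1
G(4) = mex{0} = 1
G(5) = mex{0,0} = 1
G(6) = mex{1,0,0} = 2
G(7) = mex{1,0,0} = 2
G(8) = mex{1,1,0} = 2
G(9) = mex{2,1,1,0} = 3
G(10) = mex{2,1,1,0} = 3
G(11) = mex{2,2,1,0} = 3
G(12) = mex{3,2,2,1} = 0
G(13) = mex{3,2,2,1} = 0
G(14) = mex{3,3,2,1} = 0
G(15) = mex{0,3,3,2} = 1
G(16) = mex{0,3,3,2} = 1
G(17) = mex{0,0,3,2} = 1
G(18) = mex{1,0,0,3} = 2
G(19) = mex{1,0,0,3} = 2
G(20) = mex{1,1,0,3} = 2
G(21) = mex{2,1,1,0} = 3
G(22) = mex{2,1,1,0} = 3
G(23) = mex{2,2,1,0} = 3
G(24) = mex{3,2,2,1} = 0
G(25) = mex{3,2,2,1} = 0
G(n+12) = G(n) holds for n = 0,…,8 (a full window of length max(S) = 9), so the sequence is purely periodic with period 12.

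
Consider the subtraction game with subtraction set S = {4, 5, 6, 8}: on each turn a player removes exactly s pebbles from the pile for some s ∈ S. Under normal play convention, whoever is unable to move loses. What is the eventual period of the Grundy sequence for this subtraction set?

G(0) = 0
G(1) = mex{} = 0
G(2) = mex{} = 0
G(3) = mex{} = 0
G(4) = mex{0} = 1
G(5) = mex{0,0} = 1
G(6) = mex{0,0,0} = 1
G(7) = mex{0,0,0} = 1
G(8) = mex{1,0,0,0} = 2
G(9) = mex{1,1,0,0} = 2
G(10) = mex{1,1,1,0} = 2
G(11) = mex{1,1,1,0} = 2
G(12) = mex{2,1,1,1} = 0
G(13) = mex{2,2,1,1} = 0
G(14) = mex{2,2,2,1} = 0
G(15) = mex{2,2,2,1} = 0
G(16) = mex{0,2,2,2} = 1
G(17) = mex{0,0,2,2} = 1
G(18) = mex{0,0,0,2} = 1
G(19) = mex{0,0,0,2} = 1
G(20) = mex{1,0,0,0} = 2
G(21) = mex{1,1,0,0} = 2
G(22) = mex{1,1,1,0} = 2
G(23) = mex{1,1,1,0} = 2
G(24) = mex{2,1,1,1} = 0
G(25) = mex{2,2,1,1} = 0
G(n+12) = G(n) holds for n = 0,…,7 (a full window of length max(S) = 8), so the sequence is purely periodic with period 12.

12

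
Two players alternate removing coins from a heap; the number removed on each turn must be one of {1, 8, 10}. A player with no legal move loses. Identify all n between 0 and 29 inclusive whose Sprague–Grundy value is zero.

0, 2, 4, 6, 9, 11, 13, 15, 18, 20, 22, 24, 27, 29

n :  0  1  2  3  4  5  6  7  8  9 10 11 12 13 14 15 16 17 18 19 20 21 22 23 24 25 26 27 28 29
G :  0  1  0  1  0  1  0  1  2  0  1  0  1  0  1  0  1  2  0  1  0  1  0  1  0  1  2  0  1  0
P-positions are exactly the n with G(n) = 0.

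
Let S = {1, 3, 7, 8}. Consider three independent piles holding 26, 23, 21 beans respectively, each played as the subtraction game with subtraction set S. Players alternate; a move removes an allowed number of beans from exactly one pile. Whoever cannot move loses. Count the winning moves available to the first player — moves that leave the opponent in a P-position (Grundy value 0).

4

All piles use S = {1, 3, 7, 8}:
G(0) = 0
G(1) = mex{0} = 1
G(2) = mex{1} = 0
G(3) = mex{0,0} = 1
G(4) = mex{1,1} = 0
G(5) = mex{0,0} = 1
G(6) = mex{1,1} = 0
G(7) = mex{0,0,0} = 1
G(8) = mex{1,1,1,0} = 2
G(9) = mex{2,0,0,1} = 3
G(10) = mex{3,1,1,0} = 2
G(11) = mex{2,2,0,1} = 3
G(12) = mex{3,3,1,0} = 2
G(13) = mex{2,2,0,1} = 3
G(14) = mex{3,3,1,0} = 2
G(15) = mex{2,2,2,1} = 0
G(16) = mex{0,3,3,2} = 1
G(17) = mex{1,2,2,3} = 0
G(18) = mex{0,0,3,2} = 1
G(19) = mex{1,1,2,3} = 0
G(20) = mex{0,0,3,2} = 1
G(21) = mex{1,1,2,3} = 0
G(22) = mex{0,0,0,2} = 1
G(23) = mex{1,1,1,0} = 2
G(24) = mex{2,0,0,1} = 3
G(25) = mex{3,1,1,0} = 2
G(26) = mex{2,2,0,1} = 3
Pile A: G(26) = 3.
Pile B: G(23) = 2.
Pile C: G(21) = 0.
Combined Grundy value = 3 ⊕ 2 ⊕ 0 = 1.
A winning move leaves total XOR = 0, i.e. changes one component's Grundy value g to g ⊕ X where X is the current total.
Pile A: need g' = 3⊕1 = 2. Options: 26−1→G=2, 26−3→G=2, 26−7→G=0, 26−8→G=1. Hits: 2.
Pile B: need g' = 2⊕1 = 3. Options: 23−1→G=1, 23−3→G=1, 23−7→G=1, 23−8→G=0. Hits: 0.
Pile C: need g' = 0⊕1 = 1. Options: 21−1→G=1, 21−3→G=1, 21−7→G=2, 21−8→G=3. Hits: 2.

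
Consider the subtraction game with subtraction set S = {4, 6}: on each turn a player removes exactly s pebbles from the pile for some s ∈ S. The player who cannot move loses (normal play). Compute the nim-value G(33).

n :  0  1  2  3  4  5  6  7  8  9 10 11 12 13 14 15 16 17 18 19 20 21 22 23 24 25 26 27 28 29 30 31 32 33
G :  0  0  0  0  1  1  1  1  2  2  0  0  0  0  1  1  1  1  2  2  0  0  0  0  1  1  1  1  2  2  0  0  0  0

0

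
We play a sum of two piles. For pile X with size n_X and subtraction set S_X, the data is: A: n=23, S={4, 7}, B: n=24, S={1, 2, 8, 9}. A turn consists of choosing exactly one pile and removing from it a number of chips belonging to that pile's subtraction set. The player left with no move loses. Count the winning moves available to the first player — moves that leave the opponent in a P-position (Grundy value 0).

Pile A, S = {4, 7}:
G(0) = 0
G(1) = mex{} = 0
G(2) = mex{} = 0
G(3) = mex{} = 0
G(4) = mex{0} = 1
G(5) = mex{0} = 1
G(6) = mex{0} = 1
G(7) = mex{0,0} = 1
G(8) = mex{1,0} = 2
G(9) = mex{1,0} = 2
G(10) = mex{1,0} = 2
G(11) = mex{1,1} = 0
G(12) = mex{2,1} = 0
G(13) = mex{2,1} = 0
G(14) = mex{2,1} = 0
G(15) = mex{0,2} = 1
G(16) = mex{0,2} = 1
G(17) = mex{0,2} = 1
G(18) = mex{0,0} = 1
G(19) = mex{1,0} = 2
G(20) = mex{1,0} = 2
G(21) = mex{1,0} = 2
G(22) = mex{1,1} = 0
G(23) = mex{2,1} = 0
G_A(23) = 0.
Pile B, S = {1, 2, 8, 9}:
n :  0  1  2  3  4  5  6  7  8  9 10 11 12 13 14 15 16 17 18 19 20 21 22 23 24
G :  0  1  2  0  1  2  0  1  2  3  0  1  2  0  1  2  0  1  2  3  0  1  2  0  1
G_B(24) = 1.
Combined Grundy value = 0 ⊕ 1 = 1.
A winning move leaves total XOR = 0, i.e. changes one component's Grundy value g to g ⊕ X where X is the current total.
Pile A: need g' = 0⊕1 = 1. Options: 23−4→G=2, 23−7→G=1. Hits: 1.
Pile B: need g' = 1⊕1 = 0. Options: 24−1→G=0, 24−2→G=2, 24−8→G=0, 24−9→G=2. Hits: 2.

3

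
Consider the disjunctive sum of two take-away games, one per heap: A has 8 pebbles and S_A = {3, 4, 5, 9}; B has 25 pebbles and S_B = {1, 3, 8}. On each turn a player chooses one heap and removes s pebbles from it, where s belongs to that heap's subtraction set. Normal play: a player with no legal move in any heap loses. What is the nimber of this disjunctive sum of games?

Heap A, S = {3, 4, 5, 9}:
G(0) = 0
G(1) = mex{} = 0
G(2) = mex{} = 0
G(3) = mex{0} = 1
G(4) = mex{0,0} = 1
G(5) = mex{0,0,0} = 1
G(6) = mex{1,0,0} = 2
G(7) = mex{1,1,0} = 2
G(8) = mex{1,1,1} = 0
G_A(8) = 0.
Heap B, S = {1, 3, 8}:
G(0) = 0
G(1) = mex{0} = 1
G(2) = mex{1} = 0
G(3) = mex{0,0} = 1
G(4) = mex{1,1} = 0
G(5) = mex{0,0} = 1
G(6) = mex{1,1} = 0
G(7) = mex{0,0} = 1
G(8) = mex{1,1,0} = 2
G(9) = mex{2,0,1} = 3
G(10) = mex{3,1,0} = 2
G(11) = mex{2,2,1} = 0
G(12) = mex{0,3,0} = 1
G(13) = mex{1,2,1} = 0
G(14) = mex{0,0,0} = 1
G(15) = mex{1,1,1} = 0
G(16) = mex{0,0,2} = 1
G(17) = mex{1,1,3} = 0
G(18) = mex{0,0,2} = 1
G(19) = mex{1,1,0} = 2
G(20) = mex{2,0,1} = 3
G(21) = mex{3,1,0} = 2
G(22) = mex{2,2,1} = 0
G(23) = mex{0,3,0} = 1
G(24) = mex{1,2,1} = 0
G(25) = mex{0,0,0} = 1
G_B(25) = 1.
Combined Grundy value = 0 ⊕ 1 = 1.

1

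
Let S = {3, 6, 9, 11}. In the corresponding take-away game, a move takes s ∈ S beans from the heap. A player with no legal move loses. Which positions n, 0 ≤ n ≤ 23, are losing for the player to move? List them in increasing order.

n :  0  1  2  3  4  5  6  7  8  9 10 11 12 13 14 15 16 17 18 19 20 21 22 23
G :  0  0  0  1  1  1  2  2  2  3  3  3  4  4  0  0  0  1  1  1  2  2  2  3
P-positions are exactly the n with G(n) = 0.

0, 1, 2, 14, 15, 16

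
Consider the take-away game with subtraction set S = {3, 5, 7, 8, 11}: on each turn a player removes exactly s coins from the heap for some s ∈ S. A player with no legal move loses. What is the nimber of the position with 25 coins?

n :  0  1  2  3  4  5  6  7  8  9 10 11 12 13 14 15 16 17 18 19 20 21 22 23 24 25
G :  0  0  0  1  1  1  2  2  2  3  3  3  4  4  0  0  0  1  1  1  2  2  2  3  3  3

3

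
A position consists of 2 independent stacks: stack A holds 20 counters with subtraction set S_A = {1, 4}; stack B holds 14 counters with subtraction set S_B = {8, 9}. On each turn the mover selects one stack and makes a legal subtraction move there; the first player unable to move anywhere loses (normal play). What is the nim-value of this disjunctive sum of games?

1

Stack A, S = {1, 4}:
n :  0  1  2  3  4  5  6  7  8  9 10 11 12 13 14 15 16 17 18 19 20
G :  0  1  0  1  2  0  1  0  1  2  0  1  0  1  2  0  1  0  1  2  0
G_A(20) = 0.
Stack B, S = {8, 9}:
G(0) = 0
G(1) = mex{} = 0
G(2) = mex{} = 0
G(3) = mex{} = 0
G(4) = mex{} = 0
G(5) = mex{} = 0
G(6) = mex{} = 0
G(7) = mex{} = 0
G(8) = mex{0} = 1
G(9) = mex{0,0} = 1
G(10) = mex{0,0} = 1
G(11) = mex{0,0} = 1
G(12) = mex{0,0} = 1
G(13) = mex{0,0} = 1
G(14) = mex{0,0} = 1
G_B(14) = 1.
Combined Grundy value = 0 ⊕ 1 = 1.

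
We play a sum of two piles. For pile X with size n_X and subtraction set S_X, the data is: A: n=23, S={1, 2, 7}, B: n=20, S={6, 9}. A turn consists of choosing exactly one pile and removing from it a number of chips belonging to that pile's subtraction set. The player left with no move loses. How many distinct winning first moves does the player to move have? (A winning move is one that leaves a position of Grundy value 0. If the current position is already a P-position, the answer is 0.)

2

Pile A, S = {1, 2, 7}:
G(0) = 0
G(1) = mex{0} = 1
G(2) = mex{1,0} = 2
G(3) = mex{2,1} = 0
G(4) = mex{0,2} = 1
G(5) = mex{1,0} = 2
G(6) = mex{2,1} = 0
G(7) = mex{0,2,0} = 1
G(8) = mex{1,0,1} = 2
G(9) = mex{2,1,2} = 0
G(10) = mex{0,2,0} = 1
G(11) = mex{1,0,1} = 2
G(12) = mex{2,1,2} = 0
G(13) = mex{0,2,0} = 1
G(14) = mex{1,0,1} = 2
G(15) = mex{2,1,2} = 0
G(16) = mex{0,2,0} = 1
G(17) = mex{1,0,1} = 2
G(18) = mex{2,1,2} = 0
G(19) = mex{0,2,0} = 1
G(20) = mex{1,0,1} = 2
G(21) = mex{2,1,2} = 0
G(22) = mex{0,2,0} = 1
G(23) = mex{1,0,1} = 2
G_A(23) = 2.
Pile B, S = {6, 9}:
n :  0  1  2  3  4  5  6  7  8  9 10 11 12 13 14 15 16 17 18 19 20
G :  0  0  0  0  0  0  1  1  1  1  1  1  2  2  2  0  0  0  0  0  0
G_B(20) = 0.
Combined Grundy value = 2 ⊕ 0 = 2.
A winning move leaves total XOR = 0, i.e. changes one component's Grundy value g to g ⊕ X where X is the current total.
Pile A: need g' = 2⊕2 = 0. Options: 23−1→G=1, 23−2→G=0, 23−7→G=1. Hits: 1.
Pile B: need g' = 0⊕2 = 2. Options: 20−6→G=2, 20−9→G=1. Hits: 1.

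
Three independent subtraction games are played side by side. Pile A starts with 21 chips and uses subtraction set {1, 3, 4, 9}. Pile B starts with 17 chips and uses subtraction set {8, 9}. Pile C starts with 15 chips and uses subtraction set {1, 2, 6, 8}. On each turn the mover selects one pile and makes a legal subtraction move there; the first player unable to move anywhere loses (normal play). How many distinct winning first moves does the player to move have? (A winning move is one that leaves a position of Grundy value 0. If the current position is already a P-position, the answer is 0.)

Pile A, S = {1, 3, 4, 9}:
G(0) = 0
G(1) = mex{0} = 1
G(2) = mex{1} = 0
G(3) = mex{0,0} = 1
G(4) = mex{1,1,0} = 2
G(5) = mex{2,0,1} = 3
G(6) = mex{3,1,0} = 2
G(7) = mex{2,2,1} = 0
G(8) = mex{0,3,2} = 1
G(9) = mex{1,2,3,0} = 4
G(10) = mex{4,0,2,1} = 3
G(11) = mex{3,1,0,0} = 2
G(12) = mex{2,4,1,1} = 0
G(13) = mex{0,3,4,2} = 1
G(14) = mex{1,2,3,3} = 0
G(15) = mex{0,0,2,2} = 1
G(16) = mex{1,1,0,0} = 2
G(17) = mex{2,0,1,1} = 3
G(18) = mex{3,1,0,4} = 2
G(19) = mex{2,2,1,3} = 0
G(20) = mex{0,3,2,2} = 1
G(21) = mex{1,2,3,0} = 4
G_A(21) = 4.
Pile B, S = {8, 9}:
n :  0  1  2  3  4  5  6  7  8  9 10 11 12 13 14 15 16 17
G :  0  0  0  0  0  0  0  0  1  1  1  1  1  1  1  1  2  0
G_B(17) = 0.
Pile C, S = {1, 2, 6, 8}:
G(0) = 0
G(1) = mex{0} = 1
G(2) = mex{1,0} = 2
G(3) = mex{2,1} = 0
G(4) = mex{0,2} = 1
G(5) = mex{1,0} = 2
G(6) = mex{2,1,0} = 3
G(7) = mex{3,2,1} = 0
G(8) = mex{0,3,2,0} = 1
G(9) = mex{1,0,0,1} = 2
G(10) = mex{2,1,1,2} = 0
G(11) = mex{0,2,2,0} = 1
G(12) = mex{1,0,3,1} = 2
G(13) = mex{2,1,0,2} = 3
G(14) = mex{3,2,1,3} = 0
G(15) = mex{0,3,2,0} = 1
G_C(15) = 1.
Combined Grundy value = 4 ⊕ 0 ⊕ 1 = 5.
A winning move leaves total XOR = 0, i.e. changes one component's Grundy value g to g ⊕ X where X is the current total.
Pile A: need g' = 4⊕5 = 1. Options: 21−1→G=1, 21−3→G=2, 21−4→G=3, 21−9→G=0. Hits: 1.
Pile B: need g' = 0⊕5 = 5. Options: 17−8→G=1, 17−9→G=1. Hits: 0.
Pile C: need g' = 1⊕5 = 4. Options: 15−1→G=0, 15−2→G=3, 15−6→G=2, 15−8→G=0. Hits: 0.

1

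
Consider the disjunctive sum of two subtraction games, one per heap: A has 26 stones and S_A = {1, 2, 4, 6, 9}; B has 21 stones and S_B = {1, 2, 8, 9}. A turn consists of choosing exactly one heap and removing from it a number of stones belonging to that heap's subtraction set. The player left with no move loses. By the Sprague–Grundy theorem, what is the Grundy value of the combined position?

Heap A, S = {1, 2, 4, 6, 9}:
G(0) = 0
G(1) = mex{0} = 1
G(2) = mex{1,0} = 2
G(3) = mex{2,1} = 0
G(4) = mex{0,2,0} = 1
G(5) = mex{1,0,1} = 2
G(6) = mex{2,1,2,0} = 3
G(7) = mex{3,2,0,1} = 4
G(8) = mex{4,3,1,2} = 0
G(9) = mex{0,4,2,0,0} = 1
G(10) = mex{1,0,3,1,1} = 2
G(11) = mex{2,1,4,2,2} = 0
G(12) = mex{0,2,0,3,0} = 1
G(13) = mex{1,0,1,4,1} = 2
G(14) = mex{2,1,2,0,2} = 3
G(15) = mex{3,2,0,1,3} = 4
G(16) = mex{4,3,1,2,4} = 0
G(17) = mex{0,4,2,0,0} = 1
G(18) = mex{1,0,3,1,1} = 2
G(19) = mex{2,1,4,2,2} = 0
G(20) = mex{0,2,0,3,0} = 1
G(21) = mex{1,0,1,4,1} = 2
G(22) = mex{2,1,2,0,2} = 3
G(23) = mex{3,2,0,1,3} = 4
G(24) = mex{4,3,1,2,4} = 0
G(25) = mex{0,4,2,0,0} = 1
G(26) = mex{1,0,3,1,1} = 2
G_A(26) = 2.
Heap B, S = {1, 2, 8, 9}:
G(0) = 0
G(1) = mex{0} = 1
G(2) = mex{1,0} = 2
G(3) = mex{2,1} = 0
G(4) = mex{0,2} = 1
G(5) = mex{1,0} = 2
G(6) = mex{2,1} = 0
G(7) = mex{0,2} = 1
G(8) = mex{1,0,0} = 2
G(9) = mex{2,1,1,0} = 3
G(10) = mex{3,2,2,1} = 0
G(11) = mex{0,3,0,2} = 1
G(12) = mex{1,0,1,0} = 2
G(13) = mex{2,1,2,1} = 0
G(14) = mex{0,2,0,2} = 1
G(15) = mex{1,0,1,0} = 2
G(16) = mex{2,1,2,1} = 0
G(17) = mex{0,2,3,2} = 1
G(18) = mex{1,0,0,3} = 2
G(19) = mex{2,1,1,0} = 3
G(20) = mex{3,2,2,1} = 0
G(21) = mex{0,3,0,2} = 1
G_B(21) = 1.
Combined Grundy value = 2 ⊕ 1 = 3.

3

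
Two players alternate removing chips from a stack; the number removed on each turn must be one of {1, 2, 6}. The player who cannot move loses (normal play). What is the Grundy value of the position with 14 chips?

n :  0  1  2  3  4  5  6  7  8  9 10 11 12 13 14
G :  0  1  2  0  1  2  3  0  1  2  0  1  2  3  0

0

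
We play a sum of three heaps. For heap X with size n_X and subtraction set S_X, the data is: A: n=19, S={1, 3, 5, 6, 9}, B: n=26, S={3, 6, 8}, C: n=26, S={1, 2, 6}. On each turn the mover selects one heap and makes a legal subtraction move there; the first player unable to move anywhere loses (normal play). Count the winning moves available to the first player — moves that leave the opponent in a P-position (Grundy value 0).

Heap A, S = {1, 3, 5, 6, 9}:
n :  0  1  2  3  4  5  6  7  8  9 10 11 12 13 14 15 16 17 18 19
G :  0  1  0  1  0  1  2  3  2  3  2  3  0  1  0  1  0  1  2  3
G_A(19) = 3.
Heap B, S = {3, 6, 8}:
n :  0  1  2  3  4  5  6  7  8  9 10 11 12 13 14 15 16 17 18 19 20 21 22 23 24 25 26
G :  0  0  0  1  1  1  2  2  2  3  3  0  0  0  1  1  1  2  2  2  3  3  0  0  0  1  1
G_B(26) = 1.
Heap C, S = {1, 2, 6}:
G(0) = 0
G(1) = mex{0} = 1
G(2) = mex{1,0} = 2
G(3) = mex{2,1} = 0
G(4) = mex{0,2} = 1
G(5) = mex{1,0} = 2
G(6) = mex{2,1,0} = 3
G(7) = mex{3,2,1} = 0
G(8) = mex{0,3,2} = 1
G(9) = mex{1,0,0} = 2
G(10) = mex{2,1,1} = 0
G(11) = mex{0,2,2} = 1
G(12) = mex{1,0,3} = 2
G(13) = mex{2,1,0} = 3
G(14) = mex{3,2,1} = 0
G(15) = mex{0,3,2} = 1
G(16) = mex{1,0,0} = 2
G(17) = mex{2,1,1} = 0
G(18) = mex{0,2,2} = 1
G(19) = mex{1,0,3} = 2
G(20) = mex{2,1,0} = 3
G(21) = mex{3,2,1} = 0
G(22) = mex{0,3,2} = 1
G(23) = mex{1,0,0} = 2
G(24) = mex{2,1,1} = 0
G(25) = mex{0,2,2} = 1
G(26) = mex{1,0,3} = 2
G_C(26) = 2.
Combined Grundy value = 3 ⊕ 1 ⊕ 2 = 0.
A winning move leaves total XOR = 0, i.e. changes one component's Grundy value g to g ⊕ X where X is the current total.
Heap A: target g' = 3⊕0 = 3, but every legal move changes the Grundy value (mex property), so 0 moves.
Heap B: target g' = 1⊕0 = 1, but every legal move changes the Grundy value (mex property), so 0 moves.
Heap C: target g' = 2⊕0 = 2, but every legal move changes the Grundy value (mex property), so 0 moves.

0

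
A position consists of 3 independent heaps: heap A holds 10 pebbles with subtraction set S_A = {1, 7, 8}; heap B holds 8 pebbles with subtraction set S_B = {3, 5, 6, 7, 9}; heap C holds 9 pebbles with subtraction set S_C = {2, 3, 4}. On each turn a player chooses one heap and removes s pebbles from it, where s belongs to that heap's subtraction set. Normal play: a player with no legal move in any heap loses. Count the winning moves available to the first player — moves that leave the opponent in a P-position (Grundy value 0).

Heap A, S = {1, 7, 8}:
n :  0  1  2  3  4  5  6  7  8  9 10
G :  0  1  0  1  0  1  0  1  2  3  2
G_A(10) = 2.
Heap B, S = {3, 5, 6, 7, 9}:
n : 0 1 2 3 4 5 6 7 8
G : 0 0 0 1 1 1 2 2 2
G_B(8) = 2.
Heap C, S = {2, 3, 4}:
G(0) = 0
G(1) = mex{} = 0
G(2) = mex{0} = 1
G(3) = mex{0,0} = 1
G(4) = mex{1,0,0} = 2
G(5) = mex{1,1,0} = 2
G(6) = mex{2,1,1} = 0
G(7) = mex{2,2,1} = 0
G(8) = mex{0,2,2} = 1
G(9) = mex{0,0,2} = 1
G_C(9) = 1.
Combined Grundy value = 2 ⊕ 2 ⊕ 1 = 1.
A winning move leaves total XOR = 0, i.e. changes one component's Grundy value g to g ⊕ X where X is the current total.
Heap A: need g' = 2⊕1 = 3. Options: 10−1→G=3, 10−7→G=1, 10−8→G=0. Hits: 1.
Heap B: need g' = 2⊕1 = 3. Options: 8−3→G=1, 8−5→G=1, 8−6→G=0, 8−7→G=0. Hits: 0.
Heap C: need g' = 1⊕1 = 0. Options: 9−2→G=0, 9−3→G=0, 9−4→G=2. Hits: 2.

3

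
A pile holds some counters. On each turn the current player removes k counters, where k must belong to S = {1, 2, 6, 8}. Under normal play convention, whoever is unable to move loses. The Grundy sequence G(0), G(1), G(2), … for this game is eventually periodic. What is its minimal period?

7

G(0) = 0
G(1) = mex{0} = 1
G(2) = mex{1,0} = 2
G(3) = mex{2,1} = 0
G(4) = mex{0,2} = 1
G(5) = mex{1,0} = 2
G(6) = mex{2,1,0} = 3
G(7) = mex{3,2,1} = 0
G(8) = mex{0,3,2,0} = 1
G(9) = mex{1,0,0,1} = 2
G(10) = mex{2,1,1,2} = 0
G(11) = mex{0,2,2,0} = 1
G(12) = mex{1,0,3,1} = 2
G(13) = mex{2,1,0,2} = 3
G(14) = mex{3,2,1,3} = 0
G(15) = mex{0,3,2,0} = 1
G(16) = mex{1,0,0,1} = 2
G(n+7) = G(n) holds for n = 0,…,7 (a full window of length max(S) = 8), so the sequence is purely periodic with period 7.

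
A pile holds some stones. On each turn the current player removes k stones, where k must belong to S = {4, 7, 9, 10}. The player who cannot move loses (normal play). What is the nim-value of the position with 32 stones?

1

n :  0  1  2  3  4  5  6  7  8  9 10 11 12 13 14 15 16 17 18 19 20 21 22 23 24 25 26 27 28 29 30 31 32
G :  0  0  0  0  1  1  1  1  2  2  2  2  3  3  0  0  0  0  1  1  1  1  2  2  2  2  3  3  0  0  0  0  1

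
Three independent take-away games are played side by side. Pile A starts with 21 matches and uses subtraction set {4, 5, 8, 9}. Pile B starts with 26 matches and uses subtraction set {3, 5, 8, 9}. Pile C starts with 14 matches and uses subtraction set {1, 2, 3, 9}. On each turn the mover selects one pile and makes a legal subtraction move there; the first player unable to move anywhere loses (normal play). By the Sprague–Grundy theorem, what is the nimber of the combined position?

Pile A, S = {4, 5, 8, 9}:
n :  0  1  2  3  4  5  6  7  8  9 10 11 12 13 14 15 16 17 18 19 20 21
G :  0  0  0  0  1  1  1  1  2  2  2  2  3  0  0  0  0  1  1  1  1  2
G_A(21) = 2.
Pile B, S = {3, 5, 8, 9}:
n :  0  1  2  3  4  5  6  7  8  9 10 11 12 13 14 15 16 17 18 19 20 21 22 23 24 25 26
G :  0  0  0  1  1  1  2  2  2  3  3  3  0  0  0  1  1  1  2  2  2  3  3  3  0  0  0
G_B(26) = 0.
Pile C, S = {1, 2, 3, 9}:
n :  0  1  2  3  4  5  6  7  8  9 10 11 12 13 14
G :  0  1  2  3  0  1  2  3  0  1  2  3  0  1  2
G_C(14) = 2.
Combined Grundy value = 2 ⊕ 0 ⊕ 2 = 0.

0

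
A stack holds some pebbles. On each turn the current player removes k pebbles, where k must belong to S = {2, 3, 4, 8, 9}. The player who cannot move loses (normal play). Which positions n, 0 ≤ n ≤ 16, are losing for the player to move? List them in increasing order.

G(0) = 0
G(1) = mex{} = 0
G(2) = mex{0} = 1
G(3) = mex{0,0} = 1
G(4) = mex{1,0,0} = 2
G(5) = mex{1,1,0} = 2
G(6) = mex{2,1,1} = 0
G(7) = mex{2,2,1} = 0
G(8) = mex{0,2,2,0} = 1
G(9) = mex{0,0,2,0,0} = 1
G(10) = mex{1,0,0,1,0} = 2
G(11) = mex{1,1,0,1,1} = 2
G(12) = mex{2,1,1,2,1} = 0
G(13) = mex{2,2,1,2,2} = 0
G(14) = mex{0,2,2,0,2} = 1
G(15) = mex{0,0,2,0,0} = 1
G(16) = mex{1,0,0,1,0} = 2
P-positions are exactly the n with G(n) = 0.

0, 1, 6, 7, 12, 13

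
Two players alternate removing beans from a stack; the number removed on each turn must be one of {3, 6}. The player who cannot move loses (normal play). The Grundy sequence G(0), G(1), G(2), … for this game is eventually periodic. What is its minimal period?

G(0) = 0
G(1) = mex{} = 0
G(2) = mex{} = 0
G(3) = mex{0} = 1
G(4) = mex{0} = 1
G(5) = mex{0} = 1
G(6) = mex{1,0} = 2
G(7) = mex{1,0} = 2
G(8) = mex{1,0} = 2
G(9) = mex{2,1} = 0
G(10) = mex{2,1} = 0
G(11) = mex{2,1} = 0
G(12) = mex{0,2} = 1
G(13) = mex{0,2} = 1
G(14) = mex{0,2} = 1
G(15) = mex{1,0} = 2
G(16) = mex{1,0} = 2
G(17) = mex{1,0} = 2
G(18) = mex{2,1} = 0
G(19) = mex{2,1} = 0
G(n+9) = G(n) holds for n = 0,…,5 (a full window of length max(S) = 6), so the sequence is purely periodic with period 9.

9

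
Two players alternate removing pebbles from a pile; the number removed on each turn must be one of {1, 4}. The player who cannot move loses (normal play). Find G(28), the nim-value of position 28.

G(0) = 0
G(1) = mex{0} = 1
G(2) = mex{1} = 0
G(3) = mex{0} = 1
G(4) = mex{1,0} = 2
G(5) = mex{2,1} = 0
G(6) = mex{0,0} = 1
G(7) = mex{1,1} = 0
G(8) = mex{0,2} = 1
G(9) = mex{1,0} = 2
G(10) = mex{2,1} = 0
G(11) = mex{0,0} = 1
G(12) = mex{1,1} = 0
G(13) = mex{0,2} = 1
G(14) = mex{1,0} = 2
G(15) = mex{2,1} = 0
G(16) = mex{0,0} = 1
G(17) = mex{1,1} = 0
G(18) = mex{0,2} = 1
G(19) = mex{1,0} = 2
G(20) = mex{2,1} = 0
G(21) = mex{0,0} = 1
G(22) = mex{1,1} = 0
G(23) = mex{0,2} = 1
G(24) = mex{1,0} = 2
G(25) = mex{2,1} = 0
G(26) = mex{0,0} = 1
G(27) = mex{1,1} = 0
G(28) = mex{0,2} = 1

1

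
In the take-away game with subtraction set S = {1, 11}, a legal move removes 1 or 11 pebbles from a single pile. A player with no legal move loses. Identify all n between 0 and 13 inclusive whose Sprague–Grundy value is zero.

0, 2, 4, 6, 8, 10, 12

n :  0  1  2  3  4  5  6  7  8  9 10 11 12 13
G :  0  1  0  1  0  1  0  1  0  1  0  1  0  1
P-positions are exactly the n with G(n) = 0.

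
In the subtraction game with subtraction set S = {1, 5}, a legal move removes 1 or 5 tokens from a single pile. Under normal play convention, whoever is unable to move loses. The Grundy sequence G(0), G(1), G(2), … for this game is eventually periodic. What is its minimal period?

2

G(0) = 0
G(1) = mex{0} = 1
G(2) = mex{1} = 0
G(3) = mex{0} = 1
G(4) = mex{1} = 0
G(5) = mex{0,0} = 1
G(6) = mex{1,1} = 0
G(7) = mex{0,0} = 1
G(8) = mex{1,1} = 0
G(9) = mex{0,0} = 1
G(10) = mex{1,1} = 0
G(11) = mex{0,0} = 1
G(12) = mex{1,1} = 0
G(13) = mex{0,0} = 1
G(14) = mex{1,1} = 0
G(n+2) = G(n) holds for n = 0,…,4 (a full window of length max(S) = 5), so the sequence is purely periodic with period 2.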